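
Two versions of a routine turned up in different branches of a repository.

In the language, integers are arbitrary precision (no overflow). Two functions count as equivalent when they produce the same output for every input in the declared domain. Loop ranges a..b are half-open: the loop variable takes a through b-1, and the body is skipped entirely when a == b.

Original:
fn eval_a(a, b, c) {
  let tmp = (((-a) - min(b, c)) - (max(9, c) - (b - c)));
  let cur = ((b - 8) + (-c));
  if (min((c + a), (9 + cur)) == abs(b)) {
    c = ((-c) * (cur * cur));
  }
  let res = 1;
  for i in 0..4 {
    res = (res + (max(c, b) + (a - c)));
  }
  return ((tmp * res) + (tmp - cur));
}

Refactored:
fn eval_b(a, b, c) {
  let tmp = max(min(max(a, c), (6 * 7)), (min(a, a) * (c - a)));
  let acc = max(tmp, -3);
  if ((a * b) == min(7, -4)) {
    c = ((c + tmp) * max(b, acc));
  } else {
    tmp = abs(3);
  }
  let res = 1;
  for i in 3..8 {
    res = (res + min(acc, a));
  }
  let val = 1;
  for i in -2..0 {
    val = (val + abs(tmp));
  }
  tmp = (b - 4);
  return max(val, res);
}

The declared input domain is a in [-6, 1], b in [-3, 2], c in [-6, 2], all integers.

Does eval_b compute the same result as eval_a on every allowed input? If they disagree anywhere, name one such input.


Take a=-6, b=-3, c=-6.
eval_a: tmp := 6 | cur := -5 | (min((c + a), (9 + cur)) == abs(b)): false | res := 1 | iter i=0: | res := -2 | iter i=1: | res := -5 | iter i=2: | res := -8 | iter i=3: | res := -11 | result -55
eval_b: tmp := 0 | acc := 0 | ((a * b) == min(7, -4)): false | tmp := 3 | res := 1 | iter i=3: | res := -5 | iter i=4: | res := -11 | iter i=5: | res := -17 | iter i=6: | res := -23 | iter i=7: | res := -29 | val := 1 | iter i=-2: | val := 4 | iter i=-1: | val := 7 | tmp := -7 | result 7
-55 against 7: the behavior changed.
verdict: not equivalent; witness: a=-6, b=-3, c=-6


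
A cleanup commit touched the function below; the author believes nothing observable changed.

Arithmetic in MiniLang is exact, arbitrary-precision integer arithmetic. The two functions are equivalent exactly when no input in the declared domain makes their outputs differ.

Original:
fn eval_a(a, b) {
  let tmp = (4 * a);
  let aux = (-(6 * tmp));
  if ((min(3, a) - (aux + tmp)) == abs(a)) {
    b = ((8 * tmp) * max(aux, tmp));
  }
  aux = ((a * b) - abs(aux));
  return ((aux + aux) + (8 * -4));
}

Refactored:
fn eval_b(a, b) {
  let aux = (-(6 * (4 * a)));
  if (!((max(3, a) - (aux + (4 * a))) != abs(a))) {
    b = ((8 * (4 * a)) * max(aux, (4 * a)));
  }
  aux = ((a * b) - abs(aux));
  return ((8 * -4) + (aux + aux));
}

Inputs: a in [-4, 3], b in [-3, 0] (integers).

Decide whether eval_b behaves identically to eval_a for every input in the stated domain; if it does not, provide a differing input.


Equivalent. The suspicious edit (`min(3, a)` became `max(3, a)`) never changes the result for any input inside the declared domain.
An exhaustive pass over the 32 declared inputs shows identical outputs.
As a probe, take a=0, b=-2: eval_a runs tmp := 0 | aux := 0 | ((min(3, a) - (aux + tmp)) == abs(a)): true | b := 0 | aux := 0 | result -32; eval_b runs aux := 0 | (!((max(3, a) - (aux + (4 * a))) != abs(a))): false | aux := 0 | result -32; both end at -32.
verdict: equivalent


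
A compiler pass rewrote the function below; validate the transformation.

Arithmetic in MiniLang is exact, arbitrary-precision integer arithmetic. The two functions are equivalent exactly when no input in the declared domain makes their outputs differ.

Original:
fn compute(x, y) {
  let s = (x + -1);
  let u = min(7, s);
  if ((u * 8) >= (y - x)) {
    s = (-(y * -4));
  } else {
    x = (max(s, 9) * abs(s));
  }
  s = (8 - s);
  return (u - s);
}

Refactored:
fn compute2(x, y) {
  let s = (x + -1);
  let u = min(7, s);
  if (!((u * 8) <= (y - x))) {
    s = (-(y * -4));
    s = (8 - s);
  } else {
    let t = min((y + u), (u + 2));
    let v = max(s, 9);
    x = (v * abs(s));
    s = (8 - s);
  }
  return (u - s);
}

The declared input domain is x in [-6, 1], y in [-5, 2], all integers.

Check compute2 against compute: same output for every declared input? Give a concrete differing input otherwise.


Input x=1, y=1: -4 from compute versus -8 from compute2.
verdict: not equivalent; witness: x=1, y=1


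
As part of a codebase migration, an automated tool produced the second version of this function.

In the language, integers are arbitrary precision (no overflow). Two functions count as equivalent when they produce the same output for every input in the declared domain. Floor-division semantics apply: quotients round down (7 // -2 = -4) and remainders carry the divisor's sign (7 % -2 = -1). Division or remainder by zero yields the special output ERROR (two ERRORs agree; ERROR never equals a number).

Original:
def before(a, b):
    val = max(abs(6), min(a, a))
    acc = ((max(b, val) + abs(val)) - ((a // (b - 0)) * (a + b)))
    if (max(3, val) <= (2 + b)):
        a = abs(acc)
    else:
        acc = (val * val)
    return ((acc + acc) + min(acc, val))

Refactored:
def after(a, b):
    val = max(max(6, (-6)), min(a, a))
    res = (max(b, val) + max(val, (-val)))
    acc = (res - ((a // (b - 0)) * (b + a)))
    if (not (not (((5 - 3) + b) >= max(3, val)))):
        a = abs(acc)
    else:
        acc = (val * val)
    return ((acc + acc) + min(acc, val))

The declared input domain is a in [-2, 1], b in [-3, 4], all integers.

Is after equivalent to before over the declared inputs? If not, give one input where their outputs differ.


Equivalent — the differences include boolean connective usage differs, local variable names differ, arithmetic usage differs, comparison usage differs, min/max/abs usage differs, constant usage differs, statement counts differ, yet no declared input distinguishes the two.
Tracing a=-1, b=0: before: val=6, then a zero divisor aborts: ERROR | after: val=6, then res=12, then a zero divisor aborts: ERROR — matching result ERROR.
An exhaustive pass over the 32 declared inputs shows identical outputs.
verdict: equivalent


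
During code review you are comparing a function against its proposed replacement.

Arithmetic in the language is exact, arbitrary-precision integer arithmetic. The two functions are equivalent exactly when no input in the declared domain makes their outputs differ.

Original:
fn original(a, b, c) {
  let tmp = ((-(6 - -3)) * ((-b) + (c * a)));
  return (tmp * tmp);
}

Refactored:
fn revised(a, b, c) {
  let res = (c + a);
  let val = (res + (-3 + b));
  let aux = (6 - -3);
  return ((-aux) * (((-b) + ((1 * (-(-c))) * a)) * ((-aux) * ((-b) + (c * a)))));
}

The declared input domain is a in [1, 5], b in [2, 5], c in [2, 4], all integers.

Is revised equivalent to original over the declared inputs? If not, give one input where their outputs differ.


Behavior is preserved: although arithmetic usage differs, plus statement counts differ, plus local variable names differ, plus constant usage differs, the outputs never diverge.
As a probe, take a=5, b=5, c=2: original runs tmp=-45, then returns 2025; revised runs res=7, then val=9, then aux=9, then returns 2025; both end at 2025.
Every one of the 60 inputs gives matching results.
verdict: equivalent


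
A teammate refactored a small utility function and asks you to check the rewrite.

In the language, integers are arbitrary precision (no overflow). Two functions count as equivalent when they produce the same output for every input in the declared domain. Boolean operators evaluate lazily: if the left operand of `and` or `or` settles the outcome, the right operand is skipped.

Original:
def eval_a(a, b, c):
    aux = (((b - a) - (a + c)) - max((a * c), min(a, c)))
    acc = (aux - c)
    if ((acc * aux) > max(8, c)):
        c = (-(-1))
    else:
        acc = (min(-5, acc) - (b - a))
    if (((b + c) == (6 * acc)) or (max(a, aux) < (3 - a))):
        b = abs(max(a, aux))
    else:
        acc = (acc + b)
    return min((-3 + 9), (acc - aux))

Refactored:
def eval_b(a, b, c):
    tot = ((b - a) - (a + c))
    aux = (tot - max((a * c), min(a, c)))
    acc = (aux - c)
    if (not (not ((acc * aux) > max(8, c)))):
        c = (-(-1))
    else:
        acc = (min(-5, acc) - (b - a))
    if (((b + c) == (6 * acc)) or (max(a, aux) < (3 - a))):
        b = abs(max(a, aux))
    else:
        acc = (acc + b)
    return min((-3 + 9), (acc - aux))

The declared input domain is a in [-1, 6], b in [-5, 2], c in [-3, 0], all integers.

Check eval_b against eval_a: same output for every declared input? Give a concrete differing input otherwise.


Comparing the listings, the differences include: statement counts differ, boolean connective usage differs, local variable names differ.
Tracing a=1, b=-1, c=-2: eval_a: aux = 1; acc = 3; ((acc * aux) > max(8, c)) -> false; acc = -3; (((b + c) == (6 * acc)) or (max(a, aux) < (3 - a))) -> true; b = 1; return -4 | eval_b: tot = -1; aux = 1; acc = 3; (not (not ((acc * aux) > max(8, c)))) -> false; acc = -3; (((b + c) == (6 * acc)) or (max(a, aux) < (3 - a))) -> true; b = 1; return -4 — matching result -4.
Sweeping the whole domain (256 inputs) finds no disagreement.
verdict: equivalent


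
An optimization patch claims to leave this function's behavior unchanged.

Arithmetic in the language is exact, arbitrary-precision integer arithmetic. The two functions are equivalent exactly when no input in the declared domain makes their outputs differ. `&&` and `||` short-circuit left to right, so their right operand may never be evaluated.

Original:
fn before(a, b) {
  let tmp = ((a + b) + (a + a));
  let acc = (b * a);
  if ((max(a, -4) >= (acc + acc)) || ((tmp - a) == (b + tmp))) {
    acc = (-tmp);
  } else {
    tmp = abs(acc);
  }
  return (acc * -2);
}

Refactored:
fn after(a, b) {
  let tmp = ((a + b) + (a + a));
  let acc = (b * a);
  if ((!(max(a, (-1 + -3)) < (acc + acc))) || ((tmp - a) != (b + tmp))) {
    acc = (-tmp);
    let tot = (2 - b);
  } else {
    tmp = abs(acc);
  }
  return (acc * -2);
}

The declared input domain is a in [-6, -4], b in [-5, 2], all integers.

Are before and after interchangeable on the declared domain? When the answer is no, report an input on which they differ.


On input a=-6, b=-5, before returns -60 while after returns -46.
verdict: not equivalent; witness: a=-6, b=-5


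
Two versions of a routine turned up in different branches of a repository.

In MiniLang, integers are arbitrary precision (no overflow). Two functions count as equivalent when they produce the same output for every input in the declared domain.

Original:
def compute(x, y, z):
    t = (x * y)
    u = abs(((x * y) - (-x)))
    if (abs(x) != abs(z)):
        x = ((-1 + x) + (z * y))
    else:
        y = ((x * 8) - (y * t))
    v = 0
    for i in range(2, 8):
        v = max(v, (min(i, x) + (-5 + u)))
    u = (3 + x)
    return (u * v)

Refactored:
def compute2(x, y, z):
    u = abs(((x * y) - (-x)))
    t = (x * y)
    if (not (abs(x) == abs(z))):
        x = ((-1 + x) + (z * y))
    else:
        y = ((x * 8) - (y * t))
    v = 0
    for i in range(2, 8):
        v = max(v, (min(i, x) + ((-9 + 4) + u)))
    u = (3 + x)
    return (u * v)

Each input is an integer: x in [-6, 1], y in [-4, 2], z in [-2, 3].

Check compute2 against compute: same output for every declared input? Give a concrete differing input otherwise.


Differences: arithmetic usage differs; constant usage differs; boolean connective usage differs; comparison usage differs — yet all 336 inputs agree.
verdict: equivalent


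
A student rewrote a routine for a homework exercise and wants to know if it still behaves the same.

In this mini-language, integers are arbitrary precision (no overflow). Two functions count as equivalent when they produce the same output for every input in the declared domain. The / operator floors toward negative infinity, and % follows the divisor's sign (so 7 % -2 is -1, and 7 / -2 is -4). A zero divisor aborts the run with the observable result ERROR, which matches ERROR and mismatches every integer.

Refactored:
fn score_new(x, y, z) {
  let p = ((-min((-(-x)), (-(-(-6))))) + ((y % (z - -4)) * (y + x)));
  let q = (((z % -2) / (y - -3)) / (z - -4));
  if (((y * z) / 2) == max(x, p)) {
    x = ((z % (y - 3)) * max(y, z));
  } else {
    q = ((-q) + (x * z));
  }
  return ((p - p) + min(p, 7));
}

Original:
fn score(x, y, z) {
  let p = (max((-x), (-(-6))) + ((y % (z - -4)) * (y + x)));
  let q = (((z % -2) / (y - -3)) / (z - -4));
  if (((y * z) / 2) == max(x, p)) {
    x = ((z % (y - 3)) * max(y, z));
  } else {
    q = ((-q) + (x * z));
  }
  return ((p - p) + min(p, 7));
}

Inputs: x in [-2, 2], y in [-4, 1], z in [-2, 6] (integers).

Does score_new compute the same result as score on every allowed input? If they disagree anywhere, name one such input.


Side by side, the visible changes include: min/max/abs usage differs.
As a probe, take x=-2, y=-2, z=6: score runs p := -26 | q := 0 | (((y * z) / 2) == max(x, p)): false | q := -12 | result -26; score_new runs p := -26 | q := 0 | (((y * z) / 2) == max(x, p)): false | q := -12 | result -26; both end at -26.
Sweeping the whole domain (270 inputs) finds no disagreement.
verdict: equivalent


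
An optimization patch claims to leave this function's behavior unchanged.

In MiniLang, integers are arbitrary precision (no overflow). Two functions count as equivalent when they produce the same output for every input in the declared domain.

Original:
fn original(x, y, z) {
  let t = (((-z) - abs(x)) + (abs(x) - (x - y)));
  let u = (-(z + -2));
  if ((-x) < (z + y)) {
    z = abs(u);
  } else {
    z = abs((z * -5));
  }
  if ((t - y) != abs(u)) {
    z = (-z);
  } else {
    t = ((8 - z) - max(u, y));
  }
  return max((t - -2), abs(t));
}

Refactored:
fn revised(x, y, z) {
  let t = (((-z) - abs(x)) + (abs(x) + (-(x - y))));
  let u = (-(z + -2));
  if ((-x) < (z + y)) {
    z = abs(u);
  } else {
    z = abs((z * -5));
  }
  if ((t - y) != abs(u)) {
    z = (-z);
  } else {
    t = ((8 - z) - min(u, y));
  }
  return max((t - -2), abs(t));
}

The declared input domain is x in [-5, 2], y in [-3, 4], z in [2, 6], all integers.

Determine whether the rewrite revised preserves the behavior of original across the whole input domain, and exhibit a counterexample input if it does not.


The rewrite breaks on x=-4, y=-3, z=3, where the results are 6 and 4.
original: t := -2 | u := -1 | ((-x) < (z + y)): false | z := 15 | ((t - y) != abs(u)): false | t := -6 | result 6
revised: t := -2 | u := -1 | ((-x) < (z + y)): false | z := 15 | ((t - y) != abs(u)): false | t := -4 | result 4
verdict: not equivalent; witness: x=-4, y=-3, z=3


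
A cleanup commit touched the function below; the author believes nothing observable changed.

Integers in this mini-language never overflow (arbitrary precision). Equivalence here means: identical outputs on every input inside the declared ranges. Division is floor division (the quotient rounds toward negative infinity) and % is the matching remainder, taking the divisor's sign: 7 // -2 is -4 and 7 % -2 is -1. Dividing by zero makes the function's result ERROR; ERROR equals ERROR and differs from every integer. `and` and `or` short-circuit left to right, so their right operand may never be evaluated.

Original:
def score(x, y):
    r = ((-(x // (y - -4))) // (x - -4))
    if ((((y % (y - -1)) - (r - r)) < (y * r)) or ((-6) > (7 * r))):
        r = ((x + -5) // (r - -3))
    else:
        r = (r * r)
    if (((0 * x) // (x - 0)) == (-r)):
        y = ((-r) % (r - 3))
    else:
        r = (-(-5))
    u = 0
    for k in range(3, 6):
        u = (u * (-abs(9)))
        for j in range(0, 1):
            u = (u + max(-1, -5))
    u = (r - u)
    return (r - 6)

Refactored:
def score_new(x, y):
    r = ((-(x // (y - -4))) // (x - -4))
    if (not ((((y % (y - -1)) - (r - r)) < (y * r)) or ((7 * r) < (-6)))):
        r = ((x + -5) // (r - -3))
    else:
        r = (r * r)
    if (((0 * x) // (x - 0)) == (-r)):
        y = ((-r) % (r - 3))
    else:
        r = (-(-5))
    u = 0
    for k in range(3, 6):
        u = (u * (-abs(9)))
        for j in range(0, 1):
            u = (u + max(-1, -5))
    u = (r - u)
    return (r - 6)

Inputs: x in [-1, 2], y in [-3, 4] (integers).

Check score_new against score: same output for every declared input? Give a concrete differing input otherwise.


The rewrite breaks on x=-1, y=-3, where the results are -1 and -6.
score: r := 0 | ((((y % (y - -1)) - (r - r)) < (y * r)) or ((-6) > (7 * r))): true | r := -2 | (((0 * x) // (x - 0)) == (-r)): false | r := 5 | u := 0 | iter k=3: | u := 0 | iter j=0: | u := -1 | iter k=4: | u := 9 | iter j=0: | u := 8 | iter k=5: | u := -72 | iter j=0: | u := -73 | u := 78 | result -1
score_new: r := 0 | (not ((((y % (y - -1)) - (r - r)) < (y * r)) or ((7 * r) < (-6)))): false | r := 0 | (((0 * x) // (x - 0)) == (-r)): true | y := 0 | u := 0 | iter k=3: | u := 0 | iter j=0: | u := -1 | iter k=4: | u := 9 | iter j=0: | u := 8 | iter k=5: | u := -72 | iter j=0: | u := -73 | u := 73 | result -6
verdict: not equivalent; witness: x=-1, y=-3


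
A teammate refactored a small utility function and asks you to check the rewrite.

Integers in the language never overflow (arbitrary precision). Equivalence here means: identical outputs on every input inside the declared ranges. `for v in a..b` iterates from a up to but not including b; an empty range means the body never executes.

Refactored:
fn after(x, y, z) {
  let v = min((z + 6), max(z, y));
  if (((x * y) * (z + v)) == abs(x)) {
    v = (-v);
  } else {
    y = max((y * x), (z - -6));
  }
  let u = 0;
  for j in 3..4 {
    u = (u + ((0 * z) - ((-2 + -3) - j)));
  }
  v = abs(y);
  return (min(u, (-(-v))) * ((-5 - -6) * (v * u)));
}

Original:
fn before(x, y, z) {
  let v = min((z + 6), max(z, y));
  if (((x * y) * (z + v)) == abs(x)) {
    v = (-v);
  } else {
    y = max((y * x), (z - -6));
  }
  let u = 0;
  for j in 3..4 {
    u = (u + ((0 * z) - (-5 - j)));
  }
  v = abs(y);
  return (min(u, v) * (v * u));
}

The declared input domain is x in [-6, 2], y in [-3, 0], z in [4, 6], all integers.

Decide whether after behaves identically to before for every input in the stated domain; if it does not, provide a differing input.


Comparing the listings, the differences include: arithmetic usage differs; and constant usage differs.
Spot check at x=-4, y=0, z=4 — before: v becomes 4; next (((x * y) * (z + v)) == abs(x)) evaluates to false; next y becomes 10; next u becomes 0; next at j=3:; next u becomes 8; next v becomes 10; next final value 640. after: v becomes 4; next (((x * y) * (z + v)) == abs(x)) evaluates to false; next y becomes 10; next u becomes 0; next at j=3:; next u becomes 8; next v becomes 10; next final value 640. Both give 640.
Across all 108 domain points the two functions coincide.
verdict: equivalent


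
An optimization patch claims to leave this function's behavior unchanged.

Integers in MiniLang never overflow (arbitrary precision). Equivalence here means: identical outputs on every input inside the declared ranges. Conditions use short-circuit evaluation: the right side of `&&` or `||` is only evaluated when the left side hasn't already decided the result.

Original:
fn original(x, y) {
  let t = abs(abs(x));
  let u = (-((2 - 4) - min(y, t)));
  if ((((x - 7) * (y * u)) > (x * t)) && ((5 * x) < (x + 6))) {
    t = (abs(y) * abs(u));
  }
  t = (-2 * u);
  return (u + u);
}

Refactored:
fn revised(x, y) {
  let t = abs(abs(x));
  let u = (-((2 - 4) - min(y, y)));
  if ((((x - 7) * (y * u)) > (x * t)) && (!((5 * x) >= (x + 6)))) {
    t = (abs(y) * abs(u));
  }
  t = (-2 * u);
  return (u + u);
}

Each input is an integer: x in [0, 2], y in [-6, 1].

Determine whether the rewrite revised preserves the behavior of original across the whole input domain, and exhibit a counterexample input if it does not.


Input x=0, y=1: 4 from original versus 6 from revised.
verdict: not equivalent; witness: x=0, y=1


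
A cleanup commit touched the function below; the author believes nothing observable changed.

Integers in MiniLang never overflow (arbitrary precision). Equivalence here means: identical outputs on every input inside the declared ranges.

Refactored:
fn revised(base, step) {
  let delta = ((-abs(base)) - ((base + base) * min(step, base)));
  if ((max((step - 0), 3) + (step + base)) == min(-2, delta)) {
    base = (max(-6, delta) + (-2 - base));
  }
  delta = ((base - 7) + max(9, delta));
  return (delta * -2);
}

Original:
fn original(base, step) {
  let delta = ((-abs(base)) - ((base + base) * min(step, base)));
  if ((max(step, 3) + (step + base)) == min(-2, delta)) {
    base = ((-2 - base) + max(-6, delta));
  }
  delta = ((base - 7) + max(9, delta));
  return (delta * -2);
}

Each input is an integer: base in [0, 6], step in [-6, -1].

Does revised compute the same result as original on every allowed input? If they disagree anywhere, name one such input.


The two are interchangeable: arithmetic usage differs; constant usage differs, and every declared input agrees.
One worked example (base=3, step=-2) — original: delta = 9; ((max(step, 3) + (step + base)) == min(-2, delta)) -> false; delta = 5; return -10; revised: delta = 9; ((max((step - 0), 3) + (step + base)) == min(-2, delta)) -> false; delta = 5; return -10; agreement on -10.
Sweeping the whole domain (42 inputs) finds no disagreement.
verdict: equivalent


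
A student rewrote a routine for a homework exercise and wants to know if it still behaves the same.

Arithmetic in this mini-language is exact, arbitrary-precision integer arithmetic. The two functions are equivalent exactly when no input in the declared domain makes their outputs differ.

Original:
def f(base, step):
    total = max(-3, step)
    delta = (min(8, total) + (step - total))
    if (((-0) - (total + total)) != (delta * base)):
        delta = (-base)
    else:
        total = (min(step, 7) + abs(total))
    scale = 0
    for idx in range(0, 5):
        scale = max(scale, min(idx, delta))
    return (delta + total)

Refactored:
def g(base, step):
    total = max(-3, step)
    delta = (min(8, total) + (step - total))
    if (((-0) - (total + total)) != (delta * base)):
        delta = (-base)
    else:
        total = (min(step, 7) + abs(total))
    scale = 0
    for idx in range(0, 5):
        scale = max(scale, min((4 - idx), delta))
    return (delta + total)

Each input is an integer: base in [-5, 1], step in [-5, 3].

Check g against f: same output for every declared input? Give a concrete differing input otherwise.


The two are interchangeable: constant usage differs, plus arithmetic usage differs, and every declared input agrees.
Tracing base=1, step=-3: f: total := -3 | delta := -3 | (((-0) - (total + total)) != (delta * base)): true | delta := -1 | scale := 0 | iter idx=0: | scale := 0 | iter idx=1: | scale := 0 | iter idx=2: | scale := 0 | iter idx=3: | scale := 0 | iter idx=4: | scale := 0 | result -4 | g: total := -3 | delta := -3 | (((-0) - (total + total)) != (delta * base)): true | delta := -1 | scale := 0 | iter idx=0: | scale := 0 | iter idx=1: | scale := 0 | iter idx=2: | scale := 0 | iter idx=3: | scale := 0 | iter idx=4: | scale := 0 | result -4 — matching result -4.
Every one of the 63 inputs gives matching results.
verdict: equivalent


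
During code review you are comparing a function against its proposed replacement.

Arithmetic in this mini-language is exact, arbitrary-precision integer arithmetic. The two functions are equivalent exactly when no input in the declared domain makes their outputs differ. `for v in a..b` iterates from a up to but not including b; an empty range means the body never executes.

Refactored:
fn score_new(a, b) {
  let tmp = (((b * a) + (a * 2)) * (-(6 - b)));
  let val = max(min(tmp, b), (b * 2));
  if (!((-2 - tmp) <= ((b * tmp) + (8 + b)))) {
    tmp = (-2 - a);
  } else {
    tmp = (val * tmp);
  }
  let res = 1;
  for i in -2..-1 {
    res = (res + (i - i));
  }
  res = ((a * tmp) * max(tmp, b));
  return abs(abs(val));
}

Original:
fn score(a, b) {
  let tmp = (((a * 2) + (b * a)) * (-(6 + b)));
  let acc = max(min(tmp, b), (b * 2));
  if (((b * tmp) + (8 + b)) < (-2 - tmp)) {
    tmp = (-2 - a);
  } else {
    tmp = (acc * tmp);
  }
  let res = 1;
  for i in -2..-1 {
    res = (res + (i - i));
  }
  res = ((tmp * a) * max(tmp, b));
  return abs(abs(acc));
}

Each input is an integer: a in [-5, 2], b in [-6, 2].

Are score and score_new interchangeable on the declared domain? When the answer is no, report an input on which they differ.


a=-5, b=-6 yields 6 from score but 12 from score_new.
verdict: not equivalent; witness: a=-5, b=-6


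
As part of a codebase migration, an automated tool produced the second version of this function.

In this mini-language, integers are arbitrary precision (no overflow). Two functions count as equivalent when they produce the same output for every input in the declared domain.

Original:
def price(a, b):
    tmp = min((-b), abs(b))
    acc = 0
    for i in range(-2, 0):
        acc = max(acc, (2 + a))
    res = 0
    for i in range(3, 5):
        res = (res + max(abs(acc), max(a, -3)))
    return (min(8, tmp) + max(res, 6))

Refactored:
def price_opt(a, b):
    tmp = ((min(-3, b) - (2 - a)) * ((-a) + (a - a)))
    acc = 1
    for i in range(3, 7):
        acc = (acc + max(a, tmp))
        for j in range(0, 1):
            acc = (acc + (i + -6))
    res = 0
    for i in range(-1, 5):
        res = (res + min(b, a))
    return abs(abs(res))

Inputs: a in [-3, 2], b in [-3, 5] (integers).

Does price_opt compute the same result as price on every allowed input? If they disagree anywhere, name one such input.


On input a=-3, b=-3, price returns 9 while price_opt returns 18.
verdict: not equivalent; witness: a=-3, b=-3


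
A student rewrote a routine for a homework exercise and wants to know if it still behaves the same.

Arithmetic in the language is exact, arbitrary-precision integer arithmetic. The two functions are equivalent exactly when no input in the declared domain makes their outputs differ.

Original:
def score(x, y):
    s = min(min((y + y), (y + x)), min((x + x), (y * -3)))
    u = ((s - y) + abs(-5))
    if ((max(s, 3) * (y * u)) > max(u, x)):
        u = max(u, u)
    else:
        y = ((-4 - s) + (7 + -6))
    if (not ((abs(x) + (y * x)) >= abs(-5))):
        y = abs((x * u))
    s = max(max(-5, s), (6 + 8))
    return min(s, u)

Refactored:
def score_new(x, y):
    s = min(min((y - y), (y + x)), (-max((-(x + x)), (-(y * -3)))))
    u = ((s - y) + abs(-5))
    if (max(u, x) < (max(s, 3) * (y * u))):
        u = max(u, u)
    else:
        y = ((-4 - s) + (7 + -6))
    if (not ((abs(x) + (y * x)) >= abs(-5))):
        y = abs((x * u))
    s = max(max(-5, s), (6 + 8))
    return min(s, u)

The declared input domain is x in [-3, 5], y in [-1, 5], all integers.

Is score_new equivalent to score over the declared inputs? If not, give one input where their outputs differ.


There is a counterexample at x=0, y=-1: 4 on one side, 5 on the other.
score: s=-2, then u=4, then ((max(s, 3) * (y * u)) > max(u, x)) is false, then y=-1, then (not ((abs(x) + (y * x)) >= abs(-5))) is true, then y=0, then s=14, then returns 4
score_new: s=-1, then u=5, then (max(u, x) < (max(s, 3) * (y * u))) is false, then y=-2, then (not ((abs(x) + (y * x)) >= abs(-5))) is true, then y=0, then s=14, then returns 5
verdict: not equivalent; witness: x=0, y=-1


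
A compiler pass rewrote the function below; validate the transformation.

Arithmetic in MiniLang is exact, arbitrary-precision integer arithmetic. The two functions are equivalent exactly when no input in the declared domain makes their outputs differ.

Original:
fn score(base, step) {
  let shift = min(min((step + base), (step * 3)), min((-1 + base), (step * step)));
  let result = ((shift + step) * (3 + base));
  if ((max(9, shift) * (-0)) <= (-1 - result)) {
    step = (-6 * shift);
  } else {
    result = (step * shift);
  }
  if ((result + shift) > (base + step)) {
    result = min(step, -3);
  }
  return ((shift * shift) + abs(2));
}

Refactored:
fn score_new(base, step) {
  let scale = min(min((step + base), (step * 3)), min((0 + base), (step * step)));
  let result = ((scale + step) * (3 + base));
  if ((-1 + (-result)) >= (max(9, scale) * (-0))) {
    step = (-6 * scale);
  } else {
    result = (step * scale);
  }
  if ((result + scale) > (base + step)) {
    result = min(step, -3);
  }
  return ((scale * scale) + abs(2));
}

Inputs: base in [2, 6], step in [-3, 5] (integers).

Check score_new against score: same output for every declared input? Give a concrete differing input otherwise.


Take base=2, step=2.
score: shift=1, then result=15, then ((max(9, shift) * (-0)) <= (-1 - result)) is false, then result=2, then ((result + shift) > (base + step)) is false, then returns 3
score_new: scale=2, then result=20, then ((-1 + (-result)) >= (max(9, scale) * (-0))) is false, then result=4, then ((result + scale) > (base + step)) is true, then result=-3, then returns 6
3 against 6: the behavior changed.
verdict: not equivalent; witness: base=2, step=2


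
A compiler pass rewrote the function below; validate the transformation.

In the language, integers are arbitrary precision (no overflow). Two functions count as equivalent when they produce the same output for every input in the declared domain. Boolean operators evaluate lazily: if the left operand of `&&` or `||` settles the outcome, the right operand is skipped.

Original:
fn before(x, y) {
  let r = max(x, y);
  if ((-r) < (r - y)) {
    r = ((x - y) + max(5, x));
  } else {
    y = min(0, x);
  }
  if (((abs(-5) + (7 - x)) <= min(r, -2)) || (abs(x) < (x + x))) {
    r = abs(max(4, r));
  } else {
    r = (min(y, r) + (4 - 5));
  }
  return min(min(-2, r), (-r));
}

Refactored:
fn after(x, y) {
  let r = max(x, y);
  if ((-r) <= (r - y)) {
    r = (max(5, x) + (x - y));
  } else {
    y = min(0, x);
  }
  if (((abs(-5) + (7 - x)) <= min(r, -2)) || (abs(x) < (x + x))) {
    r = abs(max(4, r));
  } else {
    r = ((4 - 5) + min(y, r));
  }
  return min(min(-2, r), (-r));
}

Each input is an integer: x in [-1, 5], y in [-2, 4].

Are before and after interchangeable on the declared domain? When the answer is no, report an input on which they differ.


Consider the input x=-1, y=-2.
before: r becomes -1; next ((-r) < (r - y)) evaluates to false; next y becomes -1; next (((abs(-5) + (7 - x)) <= min(r, -2)) || (abs(x) < (x + x))) evaluates to false; next r becomes -2; next final value -2
after: r becomes -1; next ((-r) <= (r - y)) evaluates to true; next r becomes 6; next (((abs(-5) + (7 - x)) <= min(r, -2)) || (abs(x) < (x + x))) evaluates to false; next r becomes -3; next final value -3
-2 against -3: the behavior changed.
verdict: not equivalent; witness: x=-1, y=-2


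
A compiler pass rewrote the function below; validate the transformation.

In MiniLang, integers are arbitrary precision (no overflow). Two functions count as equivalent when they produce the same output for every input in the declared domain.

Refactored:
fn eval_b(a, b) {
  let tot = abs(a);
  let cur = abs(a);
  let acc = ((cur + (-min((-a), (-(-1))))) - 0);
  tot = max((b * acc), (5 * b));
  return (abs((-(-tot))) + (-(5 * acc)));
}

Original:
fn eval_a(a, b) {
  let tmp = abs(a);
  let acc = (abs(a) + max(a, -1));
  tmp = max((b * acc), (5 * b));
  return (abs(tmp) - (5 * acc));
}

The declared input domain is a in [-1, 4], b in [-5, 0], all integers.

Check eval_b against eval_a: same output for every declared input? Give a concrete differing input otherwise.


Comparing the listings, the differences include: min/max/abs usage differs; statement counts differ; arithmetic usage differs; local variable names differ; constant usage differs.
One worked example (a=3, b=0) — eval_a: tmp = 3; acc = 6; tmp = 0; return -30; eval_b: tot = 3; cur = 3; acc = 6; tot = 0; return -30; agreement on -30.
Sweeping the whole domain (36 inputs) finds no disagreement.
verdict: equivalent


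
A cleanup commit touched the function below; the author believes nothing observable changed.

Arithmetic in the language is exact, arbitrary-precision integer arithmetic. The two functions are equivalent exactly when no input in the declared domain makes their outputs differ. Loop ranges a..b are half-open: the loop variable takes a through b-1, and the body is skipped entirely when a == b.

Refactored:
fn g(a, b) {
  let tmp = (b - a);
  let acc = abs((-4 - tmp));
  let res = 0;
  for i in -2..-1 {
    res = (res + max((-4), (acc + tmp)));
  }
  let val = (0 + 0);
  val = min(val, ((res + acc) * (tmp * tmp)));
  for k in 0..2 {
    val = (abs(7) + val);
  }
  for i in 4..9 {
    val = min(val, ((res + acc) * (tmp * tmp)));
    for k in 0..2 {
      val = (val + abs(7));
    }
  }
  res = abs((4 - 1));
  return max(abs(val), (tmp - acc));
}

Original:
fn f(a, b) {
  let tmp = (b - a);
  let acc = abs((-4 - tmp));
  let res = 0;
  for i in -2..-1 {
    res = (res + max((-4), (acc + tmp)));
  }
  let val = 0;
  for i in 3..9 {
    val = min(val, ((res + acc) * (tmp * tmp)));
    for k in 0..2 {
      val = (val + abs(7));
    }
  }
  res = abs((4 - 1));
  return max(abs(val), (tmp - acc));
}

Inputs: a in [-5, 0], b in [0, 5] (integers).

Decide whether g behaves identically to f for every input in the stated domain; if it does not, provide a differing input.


The two are interchangeable: statement counts differ, plus arithmetic usage differs, plus loop structure differs, plus min/max/abs usage differs, plus constant usage differs, and every declared input agrees.
Spot check at a=-4, b=2 — f: tmp = 6; acc = 10; res = 0; [i=-2]; res = 16; val = 0; [i=3]; val = 0; [k=0]; val = 7; [k=1]; val = 14; [i=4]; val = 14; [k=0]; val = 21; [k=1]; val = 28; [i=5]; val = 28; [k=0]; val = 35; [k=1]; val = 42; [i=6]; val = 42; [k=0]; val = 49; [k=1]; val = 56; [i=7]; val = 56; [k=0]; val = 63; [k=1]; val = 70; [i=8]; val = 70; [k=0]; val = 77; [k=1]; val = 84; res = 3; return 84. g: tmp = 6; acc = 10; res = 0; [i=-2]; res = 16; val = 0; val = 0; [k=0]; val = 7; [k=1]; val = 14; [i=4]; val = 14; [k=0]; val = 21; [k=1]; val = 28; [i=5]; val = 28; [k=0]; val = 35; [k=1]; val = 42; [i=6]; val = 42; [k=0]; val = 49; [k=1]; val = 56; [i=7]; val = 56; [k=0]; val = 63; [k=1]; val = 70; [i=8]; val = 70; [k=0]; val = 77; [k=1]; val = 84; res = 3; return 84. Both give 84.
Checked all 36 inputs in the declared domain: the outputs agree on every one.
verdict: equivalent


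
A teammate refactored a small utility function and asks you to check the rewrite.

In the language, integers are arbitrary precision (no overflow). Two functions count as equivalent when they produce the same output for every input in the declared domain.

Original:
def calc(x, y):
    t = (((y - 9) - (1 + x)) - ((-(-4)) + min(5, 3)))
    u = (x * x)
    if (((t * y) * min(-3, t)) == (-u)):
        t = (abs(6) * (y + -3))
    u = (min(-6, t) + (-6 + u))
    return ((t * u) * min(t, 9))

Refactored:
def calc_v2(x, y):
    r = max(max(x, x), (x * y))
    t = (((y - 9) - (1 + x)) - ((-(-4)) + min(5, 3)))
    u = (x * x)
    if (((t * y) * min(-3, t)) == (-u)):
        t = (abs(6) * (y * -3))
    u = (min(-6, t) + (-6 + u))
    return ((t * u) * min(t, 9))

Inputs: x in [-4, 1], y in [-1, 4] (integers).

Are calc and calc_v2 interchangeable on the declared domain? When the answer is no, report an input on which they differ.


x=0, y=0 yields -7776 from calc but 0 from calc_v2.
verdict: not equivalent; witness: x=0, y=0


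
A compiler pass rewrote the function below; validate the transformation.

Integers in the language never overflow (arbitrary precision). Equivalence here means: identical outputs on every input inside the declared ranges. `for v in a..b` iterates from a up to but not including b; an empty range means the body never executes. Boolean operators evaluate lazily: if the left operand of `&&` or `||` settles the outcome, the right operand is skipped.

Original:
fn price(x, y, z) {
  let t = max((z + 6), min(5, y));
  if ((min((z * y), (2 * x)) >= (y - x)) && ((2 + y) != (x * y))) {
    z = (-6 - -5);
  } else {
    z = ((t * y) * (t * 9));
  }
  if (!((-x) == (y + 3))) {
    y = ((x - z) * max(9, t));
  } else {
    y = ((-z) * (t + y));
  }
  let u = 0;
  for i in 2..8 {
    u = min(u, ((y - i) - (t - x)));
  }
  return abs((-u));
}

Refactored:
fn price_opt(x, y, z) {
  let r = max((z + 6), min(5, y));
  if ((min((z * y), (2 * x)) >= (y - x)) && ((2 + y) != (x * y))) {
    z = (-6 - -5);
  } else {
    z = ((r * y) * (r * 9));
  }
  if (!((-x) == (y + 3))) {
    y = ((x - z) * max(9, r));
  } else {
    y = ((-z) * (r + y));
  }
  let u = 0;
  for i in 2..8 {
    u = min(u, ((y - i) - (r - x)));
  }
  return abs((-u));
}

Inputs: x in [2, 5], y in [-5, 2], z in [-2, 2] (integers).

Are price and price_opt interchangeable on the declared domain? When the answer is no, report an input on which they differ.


Reading the diff, among the changes: local variable names differ.
Spot check at x=4, y=-2, z=-1 — price: t becomes 5; next ((min((z * y), (2 * x)) >= (y - x)) && ((2 + y) != (x * y))) evaluates to true; next z becomes -1; next (!((-x) == (y + 3))) evaluates to true; next y becomes 45; next u becomes 0; next at i=2:; next u becomes 0; next at i=3:; next u becomes 0; next at i=4:; next u becomes 0; next at i=5:; next u becomes 0; next at i=6:; next u becomes 0; next at i=7:; next u becomes 0; next final value 0. price_opt: r becomes 5; next ((min((z * y), (2 * x)) >= (y - x)) && ((2 + y) != (x * y))) evaluates to true; next z becomes -1; next (!((-x) == (y + 3))) evaluates to true; next y becomes 45; next u becomes 0; next at i=2:; next u becomes 0; next at i=3:; next u becomes 0; next at i=4:; next u becomes 0; next at i=5:; next u becomes 0; next at i=6:; next u becomes 0; next at i=7:; next u becomes 0; next final value 0. Both give 0.
Across all 160 domain points the two functions coincide.
verdict: equivalent


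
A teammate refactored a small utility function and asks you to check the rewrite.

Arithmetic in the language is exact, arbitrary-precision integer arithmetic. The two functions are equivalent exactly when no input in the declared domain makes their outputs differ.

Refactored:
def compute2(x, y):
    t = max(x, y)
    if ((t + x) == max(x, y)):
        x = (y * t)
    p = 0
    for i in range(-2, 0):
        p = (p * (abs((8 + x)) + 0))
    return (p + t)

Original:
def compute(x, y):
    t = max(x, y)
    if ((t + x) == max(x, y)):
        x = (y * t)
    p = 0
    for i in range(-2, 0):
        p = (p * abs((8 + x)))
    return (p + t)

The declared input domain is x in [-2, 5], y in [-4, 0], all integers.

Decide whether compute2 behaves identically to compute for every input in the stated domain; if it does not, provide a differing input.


Changes here: constant usage differs, plus arithmetic usage differs; the full 40-point sweep finds no disagreement.
verdict: equivalent


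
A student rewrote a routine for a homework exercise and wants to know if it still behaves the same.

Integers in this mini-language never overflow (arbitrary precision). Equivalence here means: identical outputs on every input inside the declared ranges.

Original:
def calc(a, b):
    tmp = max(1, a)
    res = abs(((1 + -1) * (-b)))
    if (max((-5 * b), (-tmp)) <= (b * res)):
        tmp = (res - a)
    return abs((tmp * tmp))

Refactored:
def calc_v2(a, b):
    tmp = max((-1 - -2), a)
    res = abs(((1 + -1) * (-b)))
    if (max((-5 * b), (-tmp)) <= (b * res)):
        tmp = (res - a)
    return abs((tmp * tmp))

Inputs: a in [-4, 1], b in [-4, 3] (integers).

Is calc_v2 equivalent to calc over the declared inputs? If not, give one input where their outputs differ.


Behavior is preserved: although constant usage differs; and arithmetic usage differs, the outputs never diverge.
Tracing a=-1, b=-1: calc: tmp becomes 1; next res becomes 0; next (max((-5 * b), (-tmp)) <= (b * res)) evaluates to false; next final value 1 | calc_v2: tmp becomes 1; next res becomes 0; next (max((-5 * b), (-tmp)) <= (b * res)) evaluates to false; next final value 1 — matching result 1.
Sweeping the whole domain (48 inputs) finds no disagreement.
verdict: equivalent


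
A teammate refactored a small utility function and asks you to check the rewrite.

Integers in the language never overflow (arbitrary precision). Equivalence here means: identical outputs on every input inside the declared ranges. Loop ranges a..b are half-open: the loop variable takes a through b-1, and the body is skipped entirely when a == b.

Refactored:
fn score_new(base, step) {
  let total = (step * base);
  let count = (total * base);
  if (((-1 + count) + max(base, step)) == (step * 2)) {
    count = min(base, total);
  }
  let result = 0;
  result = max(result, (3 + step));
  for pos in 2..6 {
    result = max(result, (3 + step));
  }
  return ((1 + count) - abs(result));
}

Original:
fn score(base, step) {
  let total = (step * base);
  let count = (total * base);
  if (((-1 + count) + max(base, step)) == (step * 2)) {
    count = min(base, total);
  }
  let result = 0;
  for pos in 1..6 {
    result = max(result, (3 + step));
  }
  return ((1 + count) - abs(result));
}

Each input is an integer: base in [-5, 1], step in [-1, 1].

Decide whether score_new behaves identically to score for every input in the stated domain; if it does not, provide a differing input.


Changes here: constant usage differs; and loop structure differs; and arithmetic usage differs; and statement counts differ; and min/max/abs usage differs; the full 21-point sweep finds no disagreement.
verdict: equivalent
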